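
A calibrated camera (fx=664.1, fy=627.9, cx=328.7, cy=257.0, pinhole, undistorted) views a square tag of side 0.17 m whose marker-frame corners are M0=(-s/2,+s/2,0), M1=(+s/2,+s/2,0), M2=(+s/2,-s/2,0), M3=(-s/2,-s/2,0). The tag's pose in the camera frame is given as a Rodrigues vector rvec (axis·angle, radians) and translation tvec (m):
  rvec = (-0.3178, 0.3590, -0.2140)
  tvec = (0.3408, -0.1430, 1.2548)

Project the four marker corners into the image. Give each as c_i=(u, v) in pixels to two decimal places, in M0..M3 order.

Intrinsics K: fx=664.1, fy=627.9, cx=328.7, cy=257.0
Marker side s = 0.17 m; corners in marker frame (Z=0):
  M0 = (-0.0850, +0.0850, 0)
  M1 = (+0.0850, +0.0850, 0)
  M2 = (+0.0850, -0.0850, 0)
  M3 = (-0.0850, -0.0850, 0)
rvec = (-0.3178, 0.3590, -0.2140), |rvec| = θ = 0.52505 rad = 30.083°
Rodrigues: sinθ=0.50125, 1−cosθ=0.13470; R = I + sinθ·[k]× + (1−cosθ)·[k]×²:
    [+0.91465 +0.14856 +0.37596]
    [-0.26005 +0.92827 +0.26586]
    [-0.30950 -0.34094 +0.88768]
t = (0.3408, -0.1430, 1.2548) m
M0: Pc = R·M0+t = (+0.27568, -0.04199, +1.25213); u = 664.1·(+0.27568)/1.25213 + 328.7 = 474.9154, v = 627.9·(-0.04199)/1.25213 + 257.0 = 235.9422
M1: Pc = R·M1+t = (+0.43117, -0.08620, +1.19951); u = 664.1·(+0.43117)/1.19951 + 328.7 = 567.4149, v = 627.9·(-0.08620)/1.19951 + 257.0 = 211.8771
M2: Pc = R·M2+t = (+0.40592, -0.24401, +1.25747); u = 664.1·(+0.40592)/1.25747 + 328.7 = 543.0746, v = 627.9·(-0.24401)/1.25747 + 257.0 = 135.1585
M3: Pc = R·M3+t = (+0.25043, -0.19980, +1.31009); u = 664.1·(+0.25043)/1.31009 + 328.7 = 455.6449, v = 627.9·(-0.19980)/1.31009 + 257.0 = 161.2400

c0=(474.92, 235.94) c1=(567.41, 211.88) c2=(543.07, 135.16) c3=(455.64, 161.24)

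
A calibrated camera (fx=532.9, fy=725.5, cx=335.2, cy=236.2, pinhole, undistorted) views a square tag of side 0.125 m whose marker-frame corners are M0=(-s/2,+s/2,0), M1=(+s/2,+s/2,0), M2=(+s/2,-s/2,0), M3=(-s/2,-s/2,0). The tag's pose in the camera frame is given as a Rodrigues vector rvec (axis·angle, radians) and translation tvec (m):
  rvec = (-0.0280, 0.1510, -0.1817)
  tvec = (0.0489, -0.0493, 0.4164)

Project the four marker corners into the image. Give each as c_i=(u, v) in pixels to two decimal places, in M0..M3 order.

Intrinsics K: fx=532.9, fy=725.5, cx=335.2, cy=236.2
Marker side s = 0.125 m; corners in marker frame (Z=0):
  M0 = (-0.0625, +0.0625, 0)
  M1 = (+0.0625, +0.0625, 0)
  M2 = (+0.0625, -0.0625, 0)
  M3 = (-0.0625, -0.0625, 0)
rvec = (-0.0280, 0.1510, -0.1817), |rvec| = θ = 0.23791 rad = 13.631°
Rodrigues: sinθ=0.23567, 1−cosθ=0.02817; R = I + sinθ·[k]× + (1−cosθ)·[k]×²:
    [+0.97222 +0.17789 +0.15211]
    [-0.18209 +0.98318 +0.01408]
    [-0.14705 -0.04139 +0.98826]
t = (0.0489, -0.0493, 0.4164) m
M0: Pc = R·M0+t = (-0.00075, +0.02353, +0.42300); u = 532.9·(-0.00075)/0.42300 + 335.2 = 334.2601, v = 725.5·(+0.02353)/0.42300 + 236.2 = 276.5561
M1: Pc = R·M1+t = (+0.12078, +0.00077, +0.40462); u = 532.9·(+0.12078)/0.40462 + 335.2 = 494.2733, v = 725.5·(+0.00077)/0.40462 + 236.2 = 237.5767
M2: Pc = R·M2+t = (+0.09855, -0.12213, +0.40980); u = 532.9·(+0.09855)/0.40980 + 335.2 = 463.3495, v = 725.5·(-0.12213)/0.40980 + 236.2 = 19.9827
M3: Pc = R·M3+t = (-0.02298, -0.09937, +0.42818); u = 532.9·(-0.02298)/0.42818 + 335.2 = 306.5973, v = 725.5·(-0.09937)/0.42818 + 236.2 = 67.8320

c0=(334.26, 276.56) c1=(494.27, 237.58) c2=(463.35, 19.98) c3=(306.60, 67.83)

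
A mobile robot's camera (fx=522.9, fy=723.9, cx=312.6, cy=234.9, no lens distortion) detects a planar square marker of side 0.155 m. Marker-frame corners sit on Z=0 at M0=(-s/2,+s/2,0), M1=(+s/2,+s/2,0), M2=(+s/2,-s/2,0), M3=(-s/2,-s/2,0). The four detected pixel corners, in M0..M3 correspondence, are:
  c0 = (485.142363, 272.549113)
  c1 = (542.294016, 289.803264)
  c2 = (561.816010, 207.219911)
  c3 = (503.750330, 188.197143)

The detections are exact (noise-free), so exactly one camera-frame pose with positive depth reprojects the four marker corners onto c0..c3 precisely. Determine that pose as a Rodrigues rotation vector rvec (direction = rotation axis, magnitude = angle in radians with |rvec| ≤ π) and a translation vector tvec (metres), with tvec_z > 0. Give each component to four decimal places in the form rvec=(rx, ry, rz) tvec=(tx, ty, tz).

Intrinsics K: fx=522.9, fy=723.9, cx=312.6, cy=234.9
Marker side s = 0.155 m; corners in marker frame (Z=0):
  M0 = (-0.0775, +0.0775, 0)
  M1 = (+0.0775, +0.0775, 0)
  M2 = (+0.0775, -0.0775, 0)
  M3 = (-0.0775, -0.0775, 0)
Detected image corners:
  c0 = (485.142363, 272.549113) px
  c1 = (542.294016, 289.803264) px
  c2 = (561.816010, 207.219911) px
  c3 = (503.750330, 188.197143) px
Planar DLT: solve 8×8 A·h = b for H (H[2,2]=1):
  H  [+427.51059 -50.97254 +523.38732]
  H  [+142.52933 +571.42510 +239.96278]
  H  [+0.10678 +0.13770 +1.00000]
B = K⁻¹H; ‖b₁‖=0.778363, ‖b₂‖=0.778363; λ = 2/(‖b₁‖+‖b₂‖) = 1.284748, sign → tz>0 ⇒ λ=+1.284748
r₁ = λ·B[:,0] = (+0.96837,+0.20844,+0.13719); r₂ = λ·B[:,1] = (-0.23100,+0.95674,+0.17691)
r₃ = r₁×r₂ = (-0.09438,-0.20300,+0.97462); SVD([r₁ r₂ r₃]) → R = UVᵀ:
  R  [+0.96837 -0.23100 -0.09438]
  R  [+0.20844 +0.95674 -0.20300]
  R  [+0.13719 +0.17691 +0.97462]
t = (+0.51790, +0.00899, +1.28475) m
tr R = 2.899721; θ = arccos((tr R − 1)/2) = 0.318007 rad = 18.220°
axis k = ((R−Rᵀ)₃₂, (R−Rᵀ)₁₃, (R−Rᵀ)₂₁) / (2 sinθ) = (+0.607523, -0.370294, +0.702708)
rvec = θ·k = (+0.193197, -0.117756, +0.223466)

rvec=(0.1932, -0.1178, 0.2235) tvec=(0.5179, 0.0090, 1.2847)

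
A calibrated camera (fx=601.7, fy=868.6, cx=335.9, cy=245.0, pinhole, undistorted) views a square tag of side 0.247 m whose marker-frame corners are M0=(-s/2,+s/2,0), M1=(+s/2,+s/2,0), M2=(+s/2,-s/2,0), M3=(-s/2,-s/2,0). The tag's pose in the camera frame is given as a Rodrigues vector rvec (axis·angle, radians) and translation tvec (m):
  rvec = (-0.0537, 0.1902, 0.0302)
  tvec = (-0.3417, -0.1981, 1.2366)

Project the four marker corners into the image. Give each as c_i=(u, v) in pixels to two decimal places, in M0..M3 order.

c0=(111.67, 191.03) c1=(223.82, 193.36) c2=(229.24, 18.28) c3=(117.99, 22.45)

Intrinsics K: fx=601.7, fy=868.6, cx=335.9, cy=245.0
Marker side s = 0.247 m; corners in marker frame (Z=0):
  M0 = (-0.1235, +0.1235, 0)
  M1 = (+0.1235, +0.1235, 0)
  M2 = (+0.1235, -0.1235, 0)
  M3 = (-0.1235, -0.1235, 0)
rvec = (-0.0537, 0.1902, 0.0302), |rvec| = θ = 0.19993 rad = 11.455°
Rodrigues: sinθ=0.19860, 1−cosθ=0.01992; R = I + sinθ·[k]× + (1−cosθ)·[k]×²:
    [+0.98152 -0.03509 +0.18813]
    [+0.02491 +0.99811 +0.05621]
    [-0.18974 -0.05048 +0.98054]
t = (-0.3417, -0.1981, 1.2366) m
M0: Pc = R·M0+t = (-0.46725, -0.07791, +1.25380); u = 601.7·(-0.46725)/1.25380 + 335.9 = 111.6656, v = 868.6·(-0.07791)/1.25380 + 245.0 = 191.0260
M1: Pc = R·M1+t = (-0.22482, -0.07176, +1.20693); u = 601.7·(-0.22482)/1.20693 + 335.9 = 223.8209, v = 868.6·(-0.07176)/1.20693 + 245.0 = 193.3580
M2: Pc = R·M2+t = (-0.21615, -0.31829, +1.21940); u = 601.7·(-0.21615)/1.21940 + 335.9 = 229.2436, v = 868.6·(-0.31829)/1.21940 + 245.0 = 18.2766
M3: Pc = R·M3+t = (-0.45858, -0.32444, +1.26627); u = 601.7·(-0.45858)/1.26627 + 335.9 = 117.9919, v = 868.6·(-0.32444)/1.26627 + 245.0 = 22.4476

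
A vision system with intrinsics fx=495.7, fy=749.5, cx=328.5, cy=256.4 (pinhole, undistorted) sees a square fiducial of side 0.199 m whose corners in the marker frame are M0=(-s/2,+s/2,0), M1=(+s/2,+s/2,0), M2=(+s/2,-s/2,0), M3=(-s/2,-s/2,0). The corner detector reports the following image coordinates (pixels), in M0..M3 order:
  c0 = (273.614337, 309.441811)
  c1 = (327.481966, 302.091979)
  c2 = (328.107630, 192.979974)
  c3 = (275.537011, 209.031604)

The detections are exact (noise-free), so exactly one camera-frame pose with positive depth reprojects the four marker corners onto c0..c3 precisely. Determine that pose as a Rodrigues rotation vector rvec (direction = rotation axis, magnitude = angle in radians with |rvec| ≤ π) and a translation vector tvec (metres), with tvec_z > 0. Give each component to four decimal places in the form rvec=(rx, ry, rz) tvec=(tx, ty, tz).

rvec=(-0.1829, 0.6609, -0.0540) tvec=(-0.0804, -0.0065, 1.4003)

Intrinsics K: fx=495.7, fy=749.5, cx=328.5, cy=256.4
Marker side s = 0.199 m; corners in marker frame (Z=0):
  M0 = (-0.0995, +0.0995, 0)
  M1 = (+0.0995, +0.0995, 0)
  M2 = (+0.0995, -0.0995, 0)
  M3 = (-0.0995, -0.0995, 0)
Detected image corners:
  c0 = (273.614337, 309.441811) px
  c1 = (327.481966, 302.091979) px
  c2 = (328.107630, 192.979974) px
  c3 = (275.537011, 209.031604) px
Planar DLT: solve 8×8 A·h = b for H (H[2,2]=1):
  H  [+137.20616 -46.54541 +300.04924]
  H  [-168.60966 +491.84350 +252.94573]
  H  [-0.43224 -0.13282 +1.00000]
B = K⁻¹H; ‖b₁‖=0.714149, ‖b₂‖=0.714149; λ = 2/(‖b₁‖+‖b₂‖) = 1.400269, sign → tz>0 ⇒ λ=+1.400269
r₁ = λ·B[:,0] = (+0.78868,-0.10796,-0.60525); r₂ = λ·B[:,1] = (-0.00823,+0.98252,-0.18598)
r₃ = r₁×r₂ = (+0.61475,+0.15166,+0.77401); SVD([r₁ r₂ r₃]) → R = UVᵀ:
  R  [+0.78868 -0.00823 +0.61475]
  R  [-0.10796 +0.98252 +0.15166]
  R  [-0.60525 -0.18598 +0.77401]
t = (-0.08037, -0.00645, +1.40027) m
tr R = 2.545208; θ = arccos((tr R − 1)/2) = 0.687864 rad = 39.412°
axis k = ((R−Rᵀ)₃₂, (R−Rᵀ)₁₃, (R−Rᵀ)₂₁) / (2 sinθ) = (-0.265906, +0.960795, -0.078534)
rvec = θ·k = (-0.182907, +0.660896, -0.054021)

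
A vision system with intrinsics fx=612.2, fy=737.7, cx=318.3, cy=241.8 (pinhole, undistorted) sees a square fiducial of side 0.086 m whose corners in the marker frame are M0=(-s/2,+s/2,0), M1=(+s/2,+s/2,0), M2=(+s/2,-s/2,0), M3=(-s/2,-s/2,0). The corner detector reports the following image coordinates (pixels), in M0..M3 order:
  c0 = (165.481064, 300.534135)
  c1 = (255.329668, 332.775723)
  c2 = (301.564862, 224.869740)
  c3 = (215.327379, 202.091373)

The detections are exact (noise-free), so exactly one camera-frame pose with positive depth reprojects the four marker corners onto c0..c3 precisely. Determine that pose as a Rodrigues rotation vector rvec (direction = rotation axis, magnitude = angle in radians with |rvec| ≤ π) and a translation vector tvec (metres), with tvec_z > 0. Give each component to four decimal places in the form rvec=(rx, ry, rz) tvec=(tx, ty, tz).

rvec=(-0.5669, 0.3523, 0.3266) tvec=(-0.0689, 0.0140, 0.4990)

Intrinsics K: fx=612.2, fy=737.7, cx=318.3, cy=241.8
Marker side s = 0.086 m; corners in marker frame (Z=0):
  M0 = (-0.0430, +0.0430, 0)
  M1 = (+0.0430, +0.0430, 0)
  M2 = (+0.0430, -0.0430, 0)
  M3 = (-0.0430, -0.0430, 0)
Detected image corners:
  c0 = (165.481064, 300.534135) px
  c1 = (255.329668, 332.775723) px
  c2 = (301.564862, 224.869740) px
  c3 = (215.327379, 202.091373) px
Planar DLT: solve 8×8 A·h = b for H (H[2,2]=1):
  H  [+830.68193 -776.05268 +233.82823]
  H  [+100.32882 +952.73809 +262.53221]
  H  [-0.82005 -0.92438 +1.00000]
B = K⁻¹H; ‖b₁‖=2.004070, ‖b₂‖=2.004070; λ = 2/(‖b₁‖+‖b₂‖) = 0.498985, sign → tz>0 ⇒ λ=+0.498985
r₁ = λ·B[:,0] = (+0.88981,+0.20199,-0.40919); r₂ = λ·B[:,1] = (-0.39272,+0.79562,-0.46125)
r₃ = r₁×r₂ = (+0.23240,+0.57112,+0.78728); SVD([r₁ r₂ r₃]) → R = UVᵀ:
  R  [+0.88981 -0.39272 +0.23240]
  R  [+0.20199 +0.79562 +0.57112]
  R  [-0.40919 -0.46125 +0.78728]
t = (-0.06885, +0.01402, +0.49898) m
tr R = 2.472717; θ = arccos((tr R − 1)/2) = 0.743124 rad = 42.578°
axis k = ((R−Rᵀ)₃₂, (R−Rᵀ)₁₃, (R−Rᵀ)₂₁) / (2 sinθ) = (-0.762924, +0.474131, +0.439484)
rvec = θ·k = (-0.566948, +0.352338, +0.326592)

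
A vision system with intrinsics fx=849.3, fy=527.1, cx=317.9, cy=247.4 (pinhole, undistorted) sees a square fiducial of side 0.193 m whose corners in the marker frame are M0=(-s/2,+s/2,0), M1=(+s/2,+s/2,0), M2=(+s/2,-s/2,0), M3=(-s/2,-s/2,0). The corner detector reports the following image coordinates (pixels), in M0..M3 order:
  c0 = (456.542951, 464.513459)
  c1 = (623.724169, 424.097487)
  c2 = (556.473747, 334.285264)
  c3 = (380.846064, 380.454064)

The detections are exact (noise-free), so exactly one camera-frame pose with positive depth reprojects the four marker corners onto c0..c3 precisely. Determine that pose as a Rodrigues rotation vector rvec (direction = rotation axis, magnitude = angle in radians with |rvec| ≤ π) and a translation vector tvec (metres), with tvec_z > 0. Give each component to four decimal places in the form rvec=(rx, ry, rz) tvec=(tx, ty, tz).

Intrinsics K: fx=849.3, fy=527.1, cx=317.9, cy=247.4
Marker side s = 0.193 m; corners in marker frame (Z=0):
  M0 = (-0.0965, +0.0965, 0)
  M1 = (+0.0965, +0.0965, 0)
  M2 = (+0.0965, -0.0965, 0)
  M3 = (-0.0965, -0.0965, 0)
Detected image corners:
  c0 = (456.542951, 464.513459) px
  c1 = (623.724169, 424.097487) px
  c2 = (556.473747, 334.285264) px
  c3 = (380.846064, 380.454064) px
Planar DLT: solve 8×8 A·h = b for H (H[2,2]=1):
  H  [+797.31074 +537.06291 +504.05683]
  H  [-295.43888 +582.38859 +402.59414]
  H  [-0.17863 +0.32981 +1.00000]
B = K⁻¹H; ‖b₁‖=1.127137, ‖b₂‖=1.127137; λ = 2/(‖b₁‖+‖b₂‖) = 0.887204, sign → tz>0 ⇒ λ=+0.887204
r₁ = λ·B[:,0] = (+0.89221,-0.42289,-0.15848); r₂ = λ·B[:,1] = (+0.45151,+0.84292,+0.29261)
r₃ = r₁×r₂ = (+0.00984,-0.33262,+0.94301); SVD([r₁ r₂ r₃]) → R = UVᵀ:
  R  [+0.89221 +0.45151 +0.00984]
  R  [-0.42289 +0.84292 -0.33262]
  R  [-0.15848 +0.29261 +0.94301]
t = (+0.19446, +0.26122, +0.88720) m
tr R = 2.678147; θ = arccos((tr R − 1)/2) = 0.575219 rad = 32.958°
axis k = ((R−Rᵀ)₃₂, (R−Rᵀ)₁₃, (R−Rᵀ)₂₁) / (2 sinθ) = (+0.574645, +0.154702, -0.803648)
rvec = θ·k = (+0.330547, +0.088987, -0.462273)

rvec=(0.3305, 0.0890, -0.4623) tvec=(0.1945, 0.2612, 0.8872)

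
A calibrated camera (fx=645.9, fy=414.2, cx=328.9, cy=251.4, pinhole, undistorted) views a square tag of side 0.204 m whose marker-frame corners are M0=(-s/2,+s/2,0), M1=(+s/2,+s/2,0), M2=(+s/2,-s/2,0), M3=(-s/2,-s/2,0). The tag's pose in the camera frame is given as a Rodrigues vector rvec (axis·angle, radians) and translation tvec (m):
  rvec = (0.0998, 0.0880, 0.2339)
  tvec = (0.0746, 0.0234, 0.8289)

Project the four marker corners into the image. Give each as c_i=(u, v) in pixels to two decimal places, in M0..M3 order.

Intrinsics K: fx=645.9, fy=414.2, cx=328.9, cy=251.4
Marker side s = 0.204 m; corners in marker frame (Z=0):
  M0 = (-0.1020, +0.1020, 0)
  M1 = (+0.1020, +0.1020, 0)
  M2 = (+0.1020, -0.1020, 0)
  M3 = (-0.1020, -0.1020, 0)
rvec = (0.0998, 0.0880, 0.2339), |rvec| = θ = 0.26910 rad = 15.418°
Rodrigues: sinθ=0.26586, 1−cosθ=0.03599; R = I + sinθ·[k]× + (1−cosθ)·[k]×²:
    [+0.96896 -0.22672 +0.09854]
    [+0.23545 +0.96786 -0.08837]
    [-0.07534 +0.10883 +0.99120]
t = (0.0746, 0.0234, 0.8289) m
M0: Pc = R·M0+t = (-0.04736, +0.09811, +0.84769); u = 645.9·(-0.04736)/0.84769 + 328.9 = 292.8139, v = 414.2·(+0.09811)/0.84769 + 251.4 = 299.3368
M1: Pc = R·M1+t = (+0.15031, +0.14614, +0.83232); u = 645.9·(+0.15031)/0.83232 + 328.9 = 445.5434, v = 414.2·(+0.14614)/0.83232 + 251.4 = 324.1251
M2: Pc = R·M2+t = (+0.19656, -0.05131, +0.81011); u = 645.9·(+0.19656)/0.81011 + 328.9 = 485.6160, v = 414.2·(-0.05131)/0.81011 + 251.4 = 225.1682
M3: Pc = R·M3+t = (-0.00111, -0.09934, +0.82548); u = 645.9·(-0.00111)/0.82548 + 328.9 = 328.0328, v = 414.2·(-0.09934)/0.82548 + 251.4 = 201.5556

c0=(292.81, 299.34) c1=(445.54, 324.13) c2=(485.62, 225.17) c3=(328.03, 201.56)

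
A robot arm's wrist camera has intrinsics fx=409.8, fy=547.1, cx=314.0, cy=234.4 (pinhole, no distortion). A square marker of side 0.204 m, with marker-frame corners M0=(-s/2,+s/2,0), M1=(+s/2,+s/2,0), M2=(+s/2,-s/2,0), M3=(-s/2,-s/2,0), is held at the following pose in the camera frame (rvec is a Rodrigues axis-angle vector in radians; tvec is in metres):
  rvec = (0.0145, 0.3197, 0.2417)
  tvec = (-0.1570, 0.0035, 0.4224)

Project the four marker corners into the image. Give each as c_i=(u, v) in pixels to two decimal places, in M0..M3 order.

Intrinsics K: fx=409.8, fy=547.1, cx=314.0, cy=234.4
Marker side s = 0.204 m; corners in marker frame (Z=0):
  M0 = (-0.1020, +0.1020, 0)
  M1 = (+0.1020, +0.1020, 0)
  M2 = (+0.1020, -0.1020, 0)
  M3 = (-0.1020, -0.1020, 0)
rvec = (0.0145, 0.3197, 0.2417), |rvec| = θ = 0.40105 rad = 22.978°
Rodrigues: sinθ=0.39038, 1−cosθ=0.07935; R = I + sinθ·[k]× + (1−cosθ)·[k]×²:
    [+0.92076 -0.23299 +0.31293]
    [+0.23756 +0.97108 +0.02401]
    [-0.30947 +0.05224 +0.94947]
t = (-0.1570, 0.0035, 0.4224) m
M0: Pc = R·M0+t = (-0.27468, +0.07832, +0.45929); u = 409.8·(-0.27468)/0.45929 + 314.0 = 68.9181, v = 547.1·(+0.07832)/0.45929 + 234.4 = 327.6914
M1: Pc = R·M1+t = (-0.08685, +0.12678, +0.39616); u = 409.8·(-0.08685)/0.39616 + 314.0 = 224.1629, v = 547.1·(+0.12678)/0.39616 + 234.4 = 409.4844
M2: Pc = R·M2+t = (-0.03932, -0.07132, +0.38551); u = 409.8·(-0.03932)/0.38551 + 314.0 = 272.2040, v = 547.1·(-0.07132)/0.38551 + 234.4 = 133.1864
M3: Pc = R·M3+t = (-0.22715, -0.11978, +0.44864); u = 409.8·(-0.22715)/0.44864 + 314.0 = 106.5116, v = 547.1·(-0.11978)/0.44864 + 234.4 = 88.3310

c0=(68.92, 327.69) c1=(224.16, 409.48) c2=(272.20, 133.19) c3=(106.51, 88.33)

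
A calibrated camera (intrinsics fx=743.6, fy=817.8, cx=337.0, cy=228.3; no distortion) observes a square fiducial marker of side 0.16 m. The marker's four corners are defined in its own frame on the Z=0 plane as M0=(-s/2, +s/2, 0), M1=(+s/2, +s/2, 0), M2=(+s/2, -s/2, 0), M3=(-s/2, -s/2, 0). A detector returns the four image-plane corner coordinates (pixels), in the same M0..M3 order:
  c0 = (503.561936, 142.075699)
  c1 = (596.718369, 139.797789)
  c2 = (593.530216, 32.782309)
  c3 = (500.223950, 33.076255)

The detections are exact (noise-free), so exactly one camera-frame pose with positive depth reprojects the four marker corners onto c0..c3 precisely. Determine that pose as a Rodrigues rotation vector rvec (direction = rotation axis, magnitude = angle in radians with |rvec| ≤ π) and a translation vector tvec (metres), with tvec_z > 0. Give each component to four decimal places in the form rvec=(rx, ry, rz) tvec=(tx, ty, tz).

Intrinsics K: fx=743.6, fy=817.8, cx=337.0, cy=228.3
Marker side s = 0.16 m; corners in marker frame (Z=0):
  M0 = (-0.0800, +0.0800, 0)
  M1 = (+0.0800, +0.0800, 0)
  M2 = (+0.0800, -0.0800, 0)
  M3 = (-0.0800, -0.0800, 0)
Detected image corners:
  c0 = (503.561936, 142.075699) px
  c1 = (596.718369, 139.797789) px
  c2 = (593.530216, 32.782309) px
  c3 = (500.223950, 33.076255) px
Planar DLT: solve 8×8 A·h = b for H (H[2,2]=1):
  H  [+645.70647 +23.69398 +548.93781]
  H  [+1.94652 +675.51333 +86.95313]
  H  [+0.11488 +0.00602 +1.00000]
B = K⁻¹H; ‖b₁‖=0.824868, ‖b₂‖=0.824868; λ = 2/(‖b₁‖+‖b₂‖) = 1.212315, sign → tz>0 ⇒ λ=+1.212315
r₁ = λ·B[:,0] = (+0.98960,-0.03599,+0.13927); r₂ = λ·B[:,1] = (+0.03532,+0.99935,+0.00730)
r₃ = r₁×r₂ = (-0.13944,-0.00231,+0.99023); SVD([r₁ r₂ r₃]) → R = UVᵀ:
  R  [+0.98960 +0.03532 -0.13944]
  R  [-0.03599 +0.99935 -0.00231]
  R  [+0.13927 +0.00730 +0.99023]
t = (+0.34553, -0.20953, +1.21232) m
tr R = 2.979178; θ = arccos((tr R − 1)/2) = 0.144424 rad = 8.275°
axis k = ((R−Rᵀ)₃₂, (R−Rᵀ)₁₃, (R−Rᵀ)₂₁) / (2 sinθ) = (+0.033389, -0.968250, -0.247745)
rvec = θ·k = (+0.004822, -0.139838, -0.035780)

rvec=(0.0048, -0.1398, -0.0358) tvec=(0.3455, -0.2095, 1.2123)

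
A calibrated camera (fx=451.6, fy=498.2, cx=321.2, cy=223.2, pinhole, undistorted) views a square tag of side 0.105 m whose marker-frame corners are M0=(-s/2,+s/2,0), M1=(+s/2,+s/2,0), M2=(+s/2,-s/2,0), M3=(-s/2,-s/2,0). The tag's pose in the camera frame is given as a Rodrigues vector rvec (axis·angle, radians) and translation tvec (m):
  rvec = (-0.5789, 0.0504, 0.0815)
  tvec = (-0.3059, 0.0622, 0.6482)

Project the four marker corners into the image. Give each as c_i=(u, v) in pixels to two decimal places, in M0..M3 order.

Intrinsics K: fx=451.6, fy=498.2, cx=321.2, cy=223.2
Marker side s = 0.105 m; corners in marker frame (Z=0):
  M0 = (-0.0525, +0.0525, 0)
  M1 = (+0.0525, +0.0525, 0)
  M2 = (+0.0525, -0.0525, 0)
  M3 = (-0.0525, -0.0525, 0)
rvec = (-0.5789, 0.0504, 0.0815), |rvec| = θ = 0.58678 rad = 33.620°
Rodrigues: sinθ=0.55368, 1−cosθ=0.16727; R = I + sinθ·[k]× + (1−cosθ)·[k]×²:
    [+0.99554 -0.09108 +0.02464]
    [+0.06273 +0.83396 +0.54824]
    [-0.07048 -0.54425 +0.83596]
t = (-0.3059, 0.0622, 0.6482) m
M0: Pc = R·M0+t = (-0.36295, +0.10269, +0.62333); u = 451.6·(-0.36295)/0.62333 + 321.2 = 58.2448, v = 498.2·(+0.10269)/0.62333 + 223.2 = 305.2758
M1: Pc = R·M1+t = (-0.25842, +0.10928, +0.61593); u = 451.6·(-0.25842)/0.61593 + 321.2 = 131.7285, v = 498.2·(+0.10928)/0.61593 + 223.2 = 311.5895
M2: Pc = R·M2+t = (-0.24885, +0.02171, +0.67307); u = 451.6·(-0.24885)/0.67307 + 321.2 = 154.2317, v = 498.2·(+0.02171)/0.67307 + 223.2 = 239.2696
M3: Pc = R·M3+t = (-0.35338, +0.01512, +0.68047); u = 451.6·(-0.35338)/0.68047 + 321.2 = 86.6745, v = 498.2·(+0.01512)/0.68047 + 223.2 = 234.2726

c0=(58.24, 305.28) c1=(131.73, 311.59) c2=(154.23, 239.27) c3=(86.67, 234.27)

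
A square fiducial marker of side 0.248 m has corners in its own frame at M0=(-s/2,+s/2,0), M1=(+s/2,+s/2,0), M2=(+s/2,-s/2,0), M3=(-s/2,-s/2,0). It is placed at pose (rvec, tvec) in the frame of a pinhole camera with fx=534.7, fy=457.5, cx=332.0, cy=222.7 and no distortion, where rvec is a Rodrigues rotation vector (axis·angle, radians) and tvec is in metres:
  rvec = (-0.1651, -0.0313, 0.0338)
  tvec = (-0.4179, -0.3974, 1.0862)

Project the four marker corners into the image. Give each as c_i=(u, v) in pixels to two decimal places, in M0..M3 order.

Intrinsics K: fx=534.7, fy=457.5, cx=332.0, cy=222.7
Marker side s = 0.248 m; corners in marker frame (Z=0):
  M0 = (-0.1240, +0.1240, 0)
  M1 = (+0.1240, +0.1240, 0)
  M2 = (+0.1240, -0.1240, 0)
  M3 = (-0.1240, -0.1240, 0)
rvec = (-0.1651, -0.0313, 0.0338), |rvec| = θ = 0.17141 rad = 9.821°
Rodrigues: sinθ=0.17057, 1−cosθ=0.01465; R = I + sinθ·[k]× + (1−cosθ)·[k]×²:
    [+0.99894 -0.03106 -0.03393]
    [+0.03621 +0.98583 +0.16377]
    [+0.02836 -0.16482 +0.98592]
t = (-0.4179, -0.3974, 1.0862) m
M0: Pc = R·M0+t = (-0.54562, -0.27965, +1.06225); u = 534.7·(-0.54562)/1.06225 + 332.0 = 57.3525, v = 457.5·(-0.27965)/1.06225 + 222.7 = 102.2585
M1: Pc = R·M1+t = (-0.29788, -0.27067, +1.06928); u = 534.7·(-0.29788)/1.06928 + 332.0 = 183.0420, v = 457.5·(-0.27067)/1.06928 + 222.7 = 106.8932
M2: Pc = R·M2+t = (-0.29018, -0.51515, +1.11015); u = 534.7·(-0.29018)/1.11015 + 332.0 = 192.2363, v = 457.5·(-0.51515)/1.11015 + 222.7 = 10.4030
M3: Pc = R·M3+t = (-0.53792, -0.52413, +1.10312); u = 534.7·(-0.53792)/1.10312 + 332.0 = 71.2628, v = 457.5·(-0.52413)/1.10312 + 222.7 = 5.3247

c0=(57.35, 102.26) c1=(183.04, 106.89) c2=(192.24, 10.40) c3=(71.26, 5.32)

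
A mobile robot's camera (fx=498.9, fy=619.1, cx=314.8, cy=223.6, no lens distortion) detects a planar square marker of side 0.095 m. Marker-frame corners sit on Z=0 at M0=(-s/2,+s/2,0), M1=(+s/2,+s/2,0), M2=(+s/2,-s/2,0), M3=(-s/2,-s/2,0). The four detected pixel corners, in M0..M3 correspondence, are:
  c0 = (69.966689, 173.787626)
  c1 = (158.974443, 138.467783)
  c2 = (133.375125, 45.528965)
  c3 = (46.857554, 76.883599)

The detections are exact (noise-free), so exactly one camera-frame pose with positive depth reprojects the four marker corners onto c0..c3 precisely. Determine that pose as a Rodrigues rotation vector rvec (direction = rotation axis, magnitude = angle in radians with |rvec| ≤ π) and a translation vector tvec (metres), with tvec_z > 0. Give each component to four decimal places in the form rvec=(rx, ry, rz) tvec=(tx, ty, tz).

Intrinsics K: fx=498.9, fy=619.1, cx=314.8, cy=223.6
Marker side s = 0.095 m; corners in marker frame (Z=0):
  M0 = (-0.0475, +0.0475, 0)
  M1 = (+0.0475, +0.0475, 0)
  M2 = (+0.0475, -0.0475, 0)
  M3 = (-0.0475, -0.0475, 0)
Detected image corners:
  c0 = (69.966689, 173.787626) px
  c1 = (158.974443, 138.467783) px
  c2 = (133.375125, 45.528965) px
  c3 = (46.857554, 76.883599) px
Planar DLT: solve 8×8 A·h = b for H (H[2,2]=1):
  H  [+954.78763 +217.33732 +102.70765]
  H  [-317.38502 +957.21432 +107.56125]
  H  [+0.30509 -0.38334 +1.00000]
B = K⁻¹H; ‖b₁‖=1.855751, ‖b₂‖=1.855751; λ = 2/(‖b₁‖+‖b₂‖) = 0.538865, sign → tz>0 ⇒ λ=+0.538865
r₁ = λ·B[:,0] = (+0.92754,-0.33563,+0.16440); r₂ = λ·B[:,1] = (+0.36509,+0.90777,-0.20657)
r₃ = r₁×r₂ = (-0.07991,+0.25162,+0.96452); SVD([r₁ r₂ r₃]) → R = UVᵀ:
  R  [+0.92754 +0.36509 -0.07991]
  R  [-0.33563 +0.90777 +0.25162]
  R  [+0.16440 -0.20657 +0.96452]
t = (-0.22908, -0.10100, +0.53887) m
tr R = 2.799825; θ = arccos((tr R − 1)/2) = 0.451228 rad = 25.853°
axis k = ((R−Rᵀ)₃₂, (R−Rᵀ)₁₃, (R−Rᵀ)₂₁) / (2 sinθ) = (-0.525359, -0.280129, -0.803446)
rvec = θ·k = (-0.237057, -0.126402, -0.362537)

rvec=(-0.2371, -0.1264, -0.3625) tvec=(-0.2291, -0.1010, 0.5389)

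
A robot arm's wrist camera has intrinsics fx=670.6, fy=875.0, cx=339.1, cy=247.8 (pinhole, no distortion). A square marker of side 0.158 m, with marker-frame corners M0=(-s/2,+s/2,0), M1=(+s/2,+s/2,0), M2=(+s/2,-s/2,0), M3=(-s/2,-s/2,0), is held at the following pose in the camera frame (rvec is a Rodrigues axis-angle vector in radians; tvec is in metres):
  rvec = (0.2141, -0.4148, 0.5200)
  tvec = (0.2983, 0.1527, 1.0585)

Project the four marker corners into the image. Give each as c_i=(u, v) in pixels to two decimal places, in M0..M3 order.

c0=(465.80, 404.95) c1=(533.73, 449.92) c2=(587.27, 344.64) c3=(521.97, 291.90)

Intrinsics K: fx=670.6, fy=875.0, cx=339.1, cy=247.8
Marker side s = 0.158 m; corners in marker frame (Z=0):
  M0 = (-0.0790, +0.0790, 0)
  M1 = (+0.0790, +0.0790, 0)
  M2 = (+0.0790, -0.0790, 0)
  M3 = (-0.0790, -0.0790, 0)
rvec = (0.2141, -0.4148, 0.5200), |rvec| = θ = 0.69878 rad = 40.037°
Rodrigues: sinθ=0.64329, 1−cosθ=0.23437; R = I + sinθ·[k]× + (1−cosθ)·[k]×²:
    [+0.78763 -0.52133 -0.32842]
    [+0.43608 +0.84821 -0.30063]
    [+0.43529 +0.09357 +0.89541]
t = (0.2983, 0.1527, 1.0585) m
M0: Pc = R·M0+t = (+0.19489, +0.18526, +1.03150); u = 670.6·(+0.19489)/1.03150 + 339.1 = 465.8033, v = 875.0·(+0.18526)/1.03150 + 247.8 = 404.9506
M1: Pc = R·M1+t = (+0.31934, +0.25416, +1.10028); u = 670.6·(+0.31934)/1.10028 + 339.1 = 533.7303, v = 875.0·(+0.25416)/1.10028 + 247.8 = 449.9202
M2: Pc = R·M2+t = (+0.40171, +0.12014, +1.08550); u = 670.6·(+0.40171)/1.08550 + 339.1 = 587.2676, v = 875.0·(+0.12014)/1.08550 + 247.8 = 344.6438
M3: Pc = R·M3+t = (+0.27726, +0.05124, +1.01672); u = 670.6·(+0.27726)/1.01672 + 339.1 = 521.9745, v = 875.0·(+0.05124)/1.01672 + 247.8 = 291.8989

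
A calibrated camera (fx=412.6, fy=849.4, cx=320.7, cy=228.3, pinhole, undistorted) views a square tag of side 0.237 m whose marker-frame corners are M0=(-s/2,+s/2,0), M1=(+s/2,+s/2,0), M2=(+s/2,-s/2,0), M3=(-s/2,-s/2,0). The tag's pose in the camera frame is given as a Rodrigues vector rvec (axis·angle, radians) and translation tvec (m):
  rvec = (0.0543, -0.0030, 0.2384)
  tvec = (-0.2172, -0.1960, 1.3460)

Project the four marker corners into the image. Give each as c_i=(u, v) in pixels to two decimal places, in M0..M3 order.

c0=(210.67, 159.79) c1=(281.06, 195.00) c2=(297.91, 49.01) c3=(226.88, 13.22)

Intrinsics K: fx=412.6, fy=849.4, cx=320.7, cy=228.3
Marker side s = 0.237 m; corners in marker frame (Z=0):
  M0 = (-0.1185, +0.1185, 0)
  M1 = (+0.1185, +0.1185, 0)
  M2 = (+0.1185, -0.1185, 0)
  M3 = (-0.1185, -0.1185, 0)
rvec = (0.0543, -0.0030, 0.2384), |rvec| = θ = 0.24452 rad = 14.010°
Rodrigues: sinθ=0.24209, 1−cosθ=0.02975; R = I + sinθ·[k]× + (1−cosθ)·[k]×²:
    [+0.97172 -0.23611 +0.00347]
    [+0.23595 +0.97026 -0.05412]
    [+0.00941 +0.05340 +0.99853]
t = (-0.2172, -0.1960, 1.3460) m
M0: Pc = R·M0+t = (-0.36033, -0.10898, +1.35121); u = 412.6·(-0.36033)/1.35121 + 320.7 = 210.6719, v = 849.4·(-0.10898)/1.35121 + 228.3 = 159.7900
M1: Pc = R·M1+t = (-0.13003, -0.05306, +1.35344); u = 412.6·(-0.13003)/1.35344 + 320.7 = 281.0599, v = 849.4·(-0.05306)/1.35344 + 228.3 = 194.9976
M2: Pc = R·M2+t = (-0.07407, -0.28302, +1.34079); u = 412.6·(-0.07407)/1.34079 + 320.7 = 297.9059, v = 849.4·(-0.28302)/1.34079 + 228.3 = 49.0073
M3: Pc = R·M3+t = (-0.30437, -0.33894, +1.33856); u = 412.6·(-0.30437)/1.33856 + 320.7 = 226.8804, v = 849.4·(-0.33894)/1.33856 + 228.3 = 13.2236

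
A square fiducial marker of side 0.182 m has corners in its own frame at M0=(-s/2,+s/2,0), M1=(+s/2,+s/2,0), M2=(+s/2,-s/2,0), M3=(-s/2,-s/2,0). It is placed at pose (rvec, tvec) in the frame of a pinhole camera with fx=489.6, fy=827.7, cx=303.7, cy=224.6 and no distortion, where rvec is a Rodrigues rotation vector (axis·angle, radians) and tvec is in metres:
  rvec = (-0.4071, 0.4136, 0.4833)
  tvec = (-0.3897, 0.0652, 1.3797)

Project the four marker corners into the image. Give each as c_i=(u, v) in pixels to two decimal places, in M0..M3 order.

Intrinsics K: fx=489.6, fy=827.7, cx=303.7, cy=224.6
Marker side s = 0.182 m; corners in marker frame (Z=0):
  M0 = (-0.0910, +0.0910, 0)
  M1 = (+0.0910, +0.0910, 0)
  M2 = (+0.0910, -0.0910, 0)
  M3 = (-0.0910, -0.0910, 0)
rvec = (-0.4071, 0.4136, 0.4833), |rvec| = θ = 0.75523 rad = 43.272°
Rodrigues: sinθ=0.68546, 1−cosθ=0.27189; R = I + sinθ·[k]× + (1−cosθ)·[k]×²:
    [+0.80711 -0.51891 +0.28160]
    [+0.35839 +0.80966 +0.46477]
    [-0.46918 -0.27420 +0.83946]
t = (-0.3897, 0.0652, 1.3797) m
M0: Pc = R·M0+t = (-0.51037, +0.10627, +1.39744); u = 489.6·(-0.51037)/1.39744 + 303.7 = 124.8903, v = 827.7·(+0.10627)/1.39744 + 224.6 = 287.5407
M1: Pc = R·M1+t = (-0.36347, +0.17149, +1.31205); u = 489.6·(-0.36347)/1.31205 + 303.7 = 168.0677, v = 827.7·(+0.17149)/1.31205 + 224.6 = 332.7846
M2: Pc = R·M2+t = (-0.26903, +0.02413, +1.36196); u = 489.6·(-0.26903)/1.36196 + 303.7 = 206.9878, v = 827.7·(+0.02413)/1.36196 + 224.6 = 239.2672
M3: Pc = R·M3+t = (-0.41593, -0.04109, +1.44735); u = 489.6·(-0.41593)/1.44735 + 303.7 = 163.0029, v = 827.7·(-0.04109)/1.44735 + 224.6 = 201.1006

c0=(124.89, 287.54) c1=(168.07, 332.78) c2=(206.99, 239.27) c3=(163.00, 201.10)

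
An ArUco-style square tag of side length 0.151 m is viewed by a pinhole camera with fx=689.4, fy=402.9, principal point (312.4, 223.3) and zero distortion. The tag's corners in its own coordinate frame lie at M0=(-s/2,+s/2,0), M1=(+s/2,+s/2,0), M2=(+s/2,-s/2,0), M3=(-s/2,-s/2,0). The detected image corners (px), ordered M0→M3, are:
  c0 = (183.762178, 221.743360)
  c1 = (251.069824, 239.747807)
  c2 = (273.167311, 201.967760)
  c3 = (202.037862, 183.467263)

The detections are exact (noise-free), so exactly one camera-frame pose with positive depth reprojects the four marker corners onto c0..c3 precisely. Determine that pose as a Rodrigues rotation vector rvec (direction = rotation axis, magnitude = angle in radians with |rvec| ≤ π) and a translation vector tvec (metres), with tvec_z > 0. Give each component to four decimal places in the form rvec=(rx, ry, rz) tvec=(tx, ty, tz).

Intrinsics K: fx=689.4, fy=402.9, cx=312.4, cy=223.3
Marker side s = 0.151 m; corners in marker frame (Z=0):
  M0 = (-0.0755, +0.0755, 0)
  M1 = (+0.0755, +0.0755, 0)
  M2 = (+0.0755, -0.0755, 0)
  M3 = (-0.0755, -0.0755, 0)
Detected image corners:
  c0 = (183.762178, 221.743360) px
  c1 = (251.069824, 239.747807) px
  c2 = (273.167311, 201.967760) px
  c3 = (202.037862, 183.467263) px
Planar DLT: solve 8×8 A·h = b for H (H[2,2]=1):
  H  [+440.28790 -55.60878 +227.04375]
  H  [+104.28270 +324.44429 +212.16987]
  H  [-0.07817 +0.34285 +1.00000]
B = K⁻¹H; ‖b₁‖=0.742827, ‖b₂‖=0.742827; λ = 2/(‖b₁‖+‖b₂‖) = 1.346208, sign → tz>0 ⇒ λ=+1.346208
r₁ = λ·B[:,0] = (+0.90745,+0.40677,-0.10524); r₂ = λ·B[:,1] = (-0.31774,+0.82826,+0.46155)
r₃ = r₁×r₂ = (+0.27491,-0.38540,+0.88085); SVD([r₁ r₂ r₃]) → R = UVᵀ:
  R  [+0.90745 -0.31774 +0.27491]
  R  [+0.40677 +0.82826 -0.38540]
  R  [-0.10524 +0.46155 +0.88085]
t = (-0.16668, -0.03719, +1.34621) m
tr R = 2.616555; θ = arccos((tr R − 1)/2) = 0.629575 rad = 36.072°
axis k = ((R−Rᵀ)₃₂, (R−Rᵀ)₁₃, (R−Rᵀ)₂₁) / (2 sinθ) = (+0.719216, +0.322816, +0.615239)
rvec = θ·k = (+0.452801, +0.203237, +0.387339)

rvec=(0.4528, 0.2032, 0.3873) tvec=(-0.1667, -0.0372, 1.3462)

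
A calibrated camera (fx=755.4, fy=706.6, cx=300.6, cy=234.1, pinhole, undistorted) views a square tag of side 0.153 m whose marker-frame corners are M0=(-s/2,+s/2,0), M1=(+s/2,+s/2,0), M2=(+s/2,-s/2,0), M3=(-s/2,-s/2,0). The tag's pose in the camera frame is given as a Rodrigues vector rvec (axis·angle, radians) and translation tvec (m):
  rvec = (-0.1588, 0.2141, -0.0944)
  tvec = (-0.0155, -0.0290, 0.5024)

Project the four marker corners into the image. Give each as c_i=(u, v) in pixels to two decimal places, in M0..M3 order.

c0=(174.88, 310.49) c1=(403.78, 290.42) c2=(380.87, 74.81) c3=(164.32, 106.58)

Intrinsics K: fx=755.4, fy=706.6, cx=300.6, cy=234.1
Marker side s = 0.153 m; corners in marker frame (Z=0):
  M0 = (-0.0765, +0.0765, 0)
  M1 = (+0.0765, +0.0765, 0)
  M2 = (+0.0765, -0.0765, 0)
  M3 = (-0.0765, -0.0765, 0)
rvec = (-0.1588, 0.2141, -0.0944), |rvec| = θ = 0.28279 rad = 16.202°
Rodrigues: sinθ=0.27903, 1−cosθ=0.03972; R = I + sinθ·[k]× + (1−cosθ)·[k]×²:
    [+0.97281 +0.07626 +0.21870]
    [-0.11003 +0.98305 +0.14665]
    [-0.20381 -0.16673 +0.96471]
t = (-0.0155, -0.0290, 0.5024) m
M0: Pc = R·M0+t = (-0.08409, +0.05462, +0.50524); u = 755.4·(-0.08409)/0.50524 + 300.6 = 174.8799, v = 706.6·(+0.05462)/0.50524 + 234.1 = 310.4900
M1: Pc = R·M1+t = (+0.06475, +0.03779, +0.47405); u = 755.4·(+0.06475)/0.47405 + 300.6 = 403.7843, v = 706.6·(+0.03779)/0.47405 + 234.1 = 290.4214
M2: Pc = R·M2+t = (+0.05309, -0.11262, +0.49956); u = 755.4·(+0.05309)/0.49956 + 300.6 = 380.8722, v = 706.6·(-0.11262)/0.49956 + 234.1 = 74.8051
M3: Pc = R·M3+t = (-0.09575, -0.09579, +0.53075); u = 755.4·(-0.09575)/0.53075 + 300.6 = 164.3159, v = 706.6·(-0.09579)/0.53075 + 234.1 = 106.5774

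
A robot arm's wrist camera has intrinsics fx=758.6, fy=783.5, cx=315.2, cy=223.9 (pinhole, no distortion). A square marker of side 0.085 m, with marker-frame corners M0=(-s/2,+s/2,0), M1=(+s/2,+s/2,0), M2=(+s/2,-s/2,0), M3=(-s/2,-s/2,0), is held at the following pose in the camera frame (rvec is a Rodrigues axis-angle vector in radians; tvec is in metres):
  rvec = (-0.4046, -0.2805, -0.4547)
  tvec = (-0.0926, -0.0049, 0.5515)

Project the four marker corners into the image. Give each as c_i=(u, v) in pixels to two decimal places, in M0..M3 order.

Intrinsics K: fx=758.6, fy=783.5, cx=315.2, cy=223.9
Marker side s = 0.085 m; corners in marker frame (Z=0):
  M0 = (-0.0425, +0.0425, 0)
  M1 = (+0.0425, +0.0425, 0)
  M2 = (+0.0425, -0.0425, 0)
  M3 = (-0.0425, -0.0425, 0)
rvec = (-0.4046, -0.2805, -0.4547), |rvec| = θ = 0.67017 rad = 38.398°
Rodrigues: sinθ=0.62112, 1−cosθ=0.21629; R = I + sinθ·[k]× + (1−cosθ)·[k]×²:
    [+0.86255 +0.47607 -0.17138]
    [-0.36677 +0.82160 +0.43641]
    [+0.34856 -0.31357 +0.88328]
t = (-0.0926, -0.0049, 0.5515) m
M0: Pc = R·M0+t = (-0.10903, +0.04561, +0.52336); u = 758.6·(-0.10903)/0.52336 + 315.2 = 157.1701, v = 783.5·(+0.04561)/0.52336 + 223.9 = 292.1744
M1: Pc = R·M1+t = (-0.03571, +0.01443, +0.55299); u = 758.6·(-0.03571)/0.55299 + 315.2 = 266.2140, v = 783.5·(+0.01443)/0.55299 + 223.9 = 244.3459
M2: Pc = R·M2+t = (-0.07617, -0.05541, +0.57964); u = 758.6·(-0.07617)/0.57964 + 315.2 = 215.5067, v = 783.5·(-0.05541)/0.57964 + 223.9 = 149.0081
M3: Pc = R·M3+t = (-0.14949, -0.02423, +0.55001); u = 758.6·(-0.14949)/0.55001 + 315.2 = 109.0155, v = 783.5·(-0.02423)/0.55001 + 223.9 = 189.3833

c0=(157.17, 292.17) c1=(266.21, 244.35) c2=(215.51, 149.01) c3=(109.02, 189.38)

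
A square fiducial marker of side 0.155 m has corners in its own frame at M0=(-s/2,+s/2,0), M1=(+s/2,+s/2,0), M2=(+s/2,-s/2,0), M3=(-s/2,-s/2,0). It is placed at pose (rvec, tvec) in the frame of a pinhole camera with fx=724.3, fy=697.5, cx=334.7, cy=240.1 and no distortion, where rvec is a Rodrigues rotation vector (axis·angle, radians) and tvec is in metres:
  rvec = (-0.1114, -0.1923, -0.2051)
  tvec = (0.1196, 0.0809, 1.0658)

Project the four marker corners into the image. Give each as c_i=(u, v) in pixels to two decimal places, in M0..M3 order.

c0=(377.48, 354.52) c1=(476.64, 331.95) c2=(452.88, 234.12) c3=(354.34, 253.51)

Intrinsics K: fx=724.3, fy=697.5, cx=334.7, cy=240.1
Marker side s = 0.155 m; corners in marker frame (Z=0):
  M0 = (-0.0775, +0.0775, 0)
  M1 = (+0.0775, +0.0775, 0)
  M2 = (+0.0775, -0.0775, 0)
  M3 = (-0.0775, -0.0775, 0)
rvec = (-0.1114, -0.1923, -0.2051), |rvec| = θ = 0.30242 rad = 17.327°
Rodrigues: sinθ=0.29783, 1−cosθ=0.04538; R = I + sinθ·[k]× + (1−cosθ)·[k]×²:
    [+0.96078 +0.21262 -0.17804]
    [-0.19136 +0.97297 +0.12928]
    [+0.20072 -0.09014 +0.97549]
t = (0.1196, 0.0809, 1.0658) m
M0: Pc = R·M0+t = (+0.06162, +0.17114, +1.04326); u = 724.3·(+0.06162)/1.04326 + 334.7 = 377.4791, v = 697.5·(+0.17114)/1.04326 + 240.1 = 354.5174
M1: Pc = R·M1+t = (+0.21054, +0.14147, +1.07437); u = 724.3·(+0.21054)/1.07437 + 334.7 = 476.6369, v = 697.5·(+0.14147)/1.07437 + 240.1 = 331.9480
M2: Pc = R·M2+t = (+0.17758, -0.00934, +1.08834); u = 724.3·(+0.17758)/1.08834 + 334.7 = 452.8825, v = 697.5·(-0.00934)/1.08834 + 240.1 = 234.1171
M3: Pc = R·M3+t = (+0.02866, +0.02033, +1.05723); u = 724.3·(+0.02866)/1.05723 + 334.7 = 354.3360, v = 697.5·(+0.02033)/1.05723 + 240.1 = 253.5094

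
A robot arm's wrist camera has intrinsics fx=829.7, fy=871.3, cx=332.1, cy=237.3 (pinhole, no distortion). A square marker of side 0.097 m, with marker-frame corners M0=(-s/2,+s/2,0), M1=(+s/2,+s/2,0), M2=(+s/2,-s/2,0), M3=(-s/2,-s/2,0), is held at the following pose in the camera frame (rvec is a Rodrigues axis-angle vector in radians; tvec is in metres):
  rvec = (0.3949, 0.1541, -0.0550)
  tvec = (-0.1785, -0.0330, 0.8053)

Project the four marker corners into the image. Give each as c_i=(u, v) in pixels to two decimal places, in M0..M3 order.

Intrinsics K: fx=829.7, fy=871.3, cx=332.1, cy=237.3
Marker side s = 0.097 m; corners in marker frame (Z=0):
  M0 = (-0.0485, +0.0485, 0)
  M1 = (+0.0485, +0.0485, 0)
  M2 = (+0.0485, -0.0485, 0)
  M3 = (-0.0485, -0.0485, 0)
rvec = (0.3949, 0.1541, -0.0550), |rvec| = θ = 0.42746 rad = 24.491°
Rodrigues: sinθ=0.41456, 1−cosθ=0.08998; R = I + sinθ·[k]× + (1−cosθ)·[k]×²:
    [+0.98682 +0.08331 +0.13875]
    [-0.02337 +0.92172 -0.38716]
    [-0.16015 +0.37881 +0.91151]
t = (-0.1785, -0.0330, 0.8053) m
M0: Pc = R·M0+t = (-0.22232, +0.01284, +0.83144); u = 829.7·(-0.22232)/0.83144 + 332.1 = 110.2449, v = 871.3·(+0.01284)/0.83144 + 237.3 = 250.7523
M1: Pc = R·M1+t = (-0.12660, +0.01057, +0.81591); u = 829.7·(-0.12660)/0.81591 + 332.1 = 203.3605, v = 871.3·(+0.01057)/0.81591 + 237.3 = 248.5873
M2: Pc = R·M2+t = (-0.13468, -0.07884, +0.77916); u = 829.7·(-0.13468)/0.77916 + 332.1 = 188.6844, v = 871.3·(-0.07884)/0.77916 + 237.3 = 149.1402
M3: Pc = R·M3+t = (-0.23040, -0.07657, +0.79469); u = 829.7·(-0.23040)/0.79469 + 332.1 = 91.5502, v = 871.3·(-0.07657)/0.79469 + 237.3 = 153.3493

c0=(110.24, 250.75) c1=(203.36, 248.59) c2=(188.68, 149.14) c3=(91.55, 153.35)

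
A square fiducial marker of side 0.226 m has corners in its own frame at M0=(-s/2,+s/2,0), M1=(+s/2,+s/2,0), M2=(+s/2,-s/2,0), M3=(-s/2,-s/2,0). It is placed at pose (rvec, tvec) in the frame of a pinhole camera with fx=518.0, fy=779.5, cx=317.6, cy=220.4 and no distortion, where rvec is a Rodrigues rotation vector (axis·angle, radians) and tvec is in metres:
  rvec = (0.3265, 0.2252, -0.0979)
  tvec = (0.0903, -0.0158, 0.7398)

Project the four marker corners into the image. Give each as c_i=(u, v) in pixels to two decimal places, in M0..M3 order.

c0=(314.70, 315.18) c1=(466.36, 308.01) c2=(458.88, 72.24) c3=(293.39, 97.17)

Intrinsics K: fx=518.0, fy=779.5, cx=317.6, cy=220.4
Marker side s = 0.226 m; corners in marker frame (Z=0):
  M0 = (-0.1130, +0.1130, 0)
  M1 = (+0.1130, +0.1130, 0)
  M2 = (+0.1130, -0.1130, 0)
  M3 = (-0.1130, -0.1130, 0)
rvec = (0.3265, 0.2252, -0.0979), |rvec| = θ = 0.40854 rad = 23.407°
Rodrigues: sinθ=0.39727, 1−cosθ=0.08230; R = I + sinθ·[k]× + (1−cosθ)·[k]×²:
    [+0.97027 +0.13145 +0.20323]
    [-0.05894 +0.94271 -0.32836]
    [-0.23475 +0.30662 +0.92243]
t = (0.0903, -0.0158, 0.7398) m
M0: Pc = R·M0+t = (-0.00449, +0.09739, +0.80097); u = 518.0·(-0.00449)/0.80097 + 317.6 = 314.6990, v = 779.5·(+0.09739)/0.80097 + 220.4 = 315.1759
M1: Pc = R·M1+t = (+0.21479, +0.08407, +0.74792); u = 518.0·(+0.21479)/0.74792 + 317.6 = 466.3637, v = 779.5·(+0.08407)/0.74792 + 220.4 = 308.0150
M2: Pc = R·M2+t = (+0.18509, -0.12899, +0.67863); u = 518.0·(+0.18509)/0.67863 + 317.6 = 458.8775, v = 779.5·(-0.12899)/0.67863 + 220.4 = 72.2397
M3: Pc = R·M3+t = (-0.03419, -0.11567, +0.73168); u = 518.0·(-0.03419)/0.73168 + 317.6 = 293.3915, v = 779.5·(-0.11567)/0.73168 + 220.4 = 97.1746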